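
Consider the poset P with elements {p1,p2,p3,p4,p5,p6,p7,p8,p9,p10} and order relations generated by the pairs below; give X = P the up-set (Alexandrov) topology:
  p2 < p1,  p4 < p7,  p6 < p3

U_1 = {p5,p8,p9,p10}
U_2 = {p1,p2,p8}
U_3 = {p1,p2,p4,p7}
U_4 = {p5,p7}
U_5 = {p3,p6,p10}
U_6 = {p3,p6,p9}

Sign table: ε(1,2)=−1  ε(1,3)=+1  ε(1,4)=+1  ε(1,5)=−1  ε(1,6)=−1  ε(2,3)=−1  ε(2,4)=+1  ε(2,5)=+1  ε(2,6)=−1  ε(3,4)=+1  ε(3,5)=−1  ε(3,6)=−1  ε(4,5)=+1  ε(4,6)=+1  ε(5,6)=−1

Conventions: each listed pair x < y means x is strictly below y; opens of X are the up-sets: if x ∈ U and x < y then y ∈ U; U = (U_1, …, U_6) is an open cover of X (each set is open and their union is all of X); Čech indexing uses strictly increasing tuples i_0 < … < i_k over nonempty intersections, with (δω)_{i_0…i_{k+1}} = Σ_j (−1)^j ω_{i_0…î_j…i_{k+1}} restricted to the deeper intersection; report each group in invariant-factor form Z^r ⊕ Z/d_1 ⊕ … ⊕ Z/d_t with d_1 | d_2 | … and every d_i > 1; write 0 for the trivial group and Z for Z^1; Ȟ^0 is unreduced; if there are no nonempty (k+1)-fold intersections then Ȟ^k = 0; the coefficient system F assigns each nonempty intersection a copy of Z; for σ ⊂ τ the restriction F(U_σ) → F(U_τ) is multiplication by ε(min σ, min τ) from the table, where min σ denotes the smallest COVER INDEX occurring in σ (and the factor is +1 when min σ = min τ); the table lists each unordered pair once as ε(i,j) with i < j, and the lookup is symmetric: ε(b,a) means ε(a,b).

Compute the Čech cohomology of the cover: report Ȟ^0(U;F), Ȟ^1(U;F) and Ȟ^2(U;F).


nonempty intersections:
  U12={p8} U14={p5} U15={p10} U16={p9} U23={p1,p2} U34={p7} U56={p3,p6}
C dims 6,7; δ0: rk 6, SNF 1^5·2
Ȟ^0: (6−6)−0=0 ⇒ 0
Ȟ^1: (7−0)−6=1 plus torsion [2] ⇒ Z ⊕ Z/2
Ȟ^2: (0−0)−0=0 ⇒ 0

Ȟ^0 ≅ 0, Ȟ^1 ≅ Z ⊕ Z/2 and Ȟ^2 ≅ 0


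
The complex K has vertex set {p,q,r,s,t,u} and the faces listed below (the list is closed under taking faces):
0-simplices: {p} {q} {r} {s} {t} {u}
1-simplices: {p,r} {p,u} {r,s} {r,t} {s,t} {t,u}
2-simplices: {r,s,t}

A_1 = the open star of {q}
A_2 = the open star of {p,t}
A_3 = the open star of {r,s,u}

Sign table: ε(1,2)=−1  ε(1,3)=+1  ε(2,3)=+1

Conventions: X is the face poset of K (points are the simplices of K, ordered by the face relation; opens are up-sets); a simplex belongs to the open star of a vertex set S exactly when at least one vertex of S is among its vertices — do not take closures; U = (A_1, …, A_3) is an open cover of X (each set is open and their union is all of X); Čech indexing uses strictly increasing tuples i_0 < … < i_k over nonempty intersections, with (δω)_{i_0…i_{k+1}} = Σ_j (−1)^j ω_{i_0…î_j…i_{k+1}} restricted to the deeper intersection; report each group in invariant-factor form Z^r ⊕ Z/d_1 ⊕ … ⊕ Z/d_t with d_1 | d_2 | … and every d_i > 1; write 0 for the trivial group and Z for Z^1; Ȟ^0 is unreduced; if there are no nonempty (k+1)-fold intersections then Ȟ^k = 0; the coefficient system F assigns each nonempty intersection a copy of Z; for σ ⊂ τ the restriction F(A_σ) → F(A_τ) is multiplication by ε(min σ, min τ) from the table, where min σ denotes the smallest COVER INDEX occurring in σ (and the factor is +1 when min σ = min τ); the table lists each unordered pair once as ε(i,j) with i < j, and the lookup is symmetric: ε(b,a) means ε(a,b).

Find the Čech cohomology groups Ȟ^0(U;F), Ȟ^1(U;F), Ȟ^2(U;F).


Ȟ^0 = Z^2, Ȟ^1 = 0, Ȟ^2 = 0

intersection data:
  A1={{q}} A2={{p},{t},{p,r},{p,u},{r,t},{s,t},{t,u},{r,s,t}} A3={{r},{s},{u},{p,r},{p,u},{r,s},{r,t},{s,t},{t,u},{r,s,t}}
  A23={{p,r},{p,u},{r,t},{s,t},{t,u},{r,s,t}}
C dims 3,1; δ0: rk 1, SNF 1^1
Ȟ^0 = (3 − 1) − 0 = 2, so Ȟ^0 ≅ Z^2
Ȟ^1 = (1 − 0) − 1 = 0, so Ȟ^1 ≅ 0
Ȟ^2 = (0 − 0) − 0 = 0, so Ȟ^2 ≅ 0


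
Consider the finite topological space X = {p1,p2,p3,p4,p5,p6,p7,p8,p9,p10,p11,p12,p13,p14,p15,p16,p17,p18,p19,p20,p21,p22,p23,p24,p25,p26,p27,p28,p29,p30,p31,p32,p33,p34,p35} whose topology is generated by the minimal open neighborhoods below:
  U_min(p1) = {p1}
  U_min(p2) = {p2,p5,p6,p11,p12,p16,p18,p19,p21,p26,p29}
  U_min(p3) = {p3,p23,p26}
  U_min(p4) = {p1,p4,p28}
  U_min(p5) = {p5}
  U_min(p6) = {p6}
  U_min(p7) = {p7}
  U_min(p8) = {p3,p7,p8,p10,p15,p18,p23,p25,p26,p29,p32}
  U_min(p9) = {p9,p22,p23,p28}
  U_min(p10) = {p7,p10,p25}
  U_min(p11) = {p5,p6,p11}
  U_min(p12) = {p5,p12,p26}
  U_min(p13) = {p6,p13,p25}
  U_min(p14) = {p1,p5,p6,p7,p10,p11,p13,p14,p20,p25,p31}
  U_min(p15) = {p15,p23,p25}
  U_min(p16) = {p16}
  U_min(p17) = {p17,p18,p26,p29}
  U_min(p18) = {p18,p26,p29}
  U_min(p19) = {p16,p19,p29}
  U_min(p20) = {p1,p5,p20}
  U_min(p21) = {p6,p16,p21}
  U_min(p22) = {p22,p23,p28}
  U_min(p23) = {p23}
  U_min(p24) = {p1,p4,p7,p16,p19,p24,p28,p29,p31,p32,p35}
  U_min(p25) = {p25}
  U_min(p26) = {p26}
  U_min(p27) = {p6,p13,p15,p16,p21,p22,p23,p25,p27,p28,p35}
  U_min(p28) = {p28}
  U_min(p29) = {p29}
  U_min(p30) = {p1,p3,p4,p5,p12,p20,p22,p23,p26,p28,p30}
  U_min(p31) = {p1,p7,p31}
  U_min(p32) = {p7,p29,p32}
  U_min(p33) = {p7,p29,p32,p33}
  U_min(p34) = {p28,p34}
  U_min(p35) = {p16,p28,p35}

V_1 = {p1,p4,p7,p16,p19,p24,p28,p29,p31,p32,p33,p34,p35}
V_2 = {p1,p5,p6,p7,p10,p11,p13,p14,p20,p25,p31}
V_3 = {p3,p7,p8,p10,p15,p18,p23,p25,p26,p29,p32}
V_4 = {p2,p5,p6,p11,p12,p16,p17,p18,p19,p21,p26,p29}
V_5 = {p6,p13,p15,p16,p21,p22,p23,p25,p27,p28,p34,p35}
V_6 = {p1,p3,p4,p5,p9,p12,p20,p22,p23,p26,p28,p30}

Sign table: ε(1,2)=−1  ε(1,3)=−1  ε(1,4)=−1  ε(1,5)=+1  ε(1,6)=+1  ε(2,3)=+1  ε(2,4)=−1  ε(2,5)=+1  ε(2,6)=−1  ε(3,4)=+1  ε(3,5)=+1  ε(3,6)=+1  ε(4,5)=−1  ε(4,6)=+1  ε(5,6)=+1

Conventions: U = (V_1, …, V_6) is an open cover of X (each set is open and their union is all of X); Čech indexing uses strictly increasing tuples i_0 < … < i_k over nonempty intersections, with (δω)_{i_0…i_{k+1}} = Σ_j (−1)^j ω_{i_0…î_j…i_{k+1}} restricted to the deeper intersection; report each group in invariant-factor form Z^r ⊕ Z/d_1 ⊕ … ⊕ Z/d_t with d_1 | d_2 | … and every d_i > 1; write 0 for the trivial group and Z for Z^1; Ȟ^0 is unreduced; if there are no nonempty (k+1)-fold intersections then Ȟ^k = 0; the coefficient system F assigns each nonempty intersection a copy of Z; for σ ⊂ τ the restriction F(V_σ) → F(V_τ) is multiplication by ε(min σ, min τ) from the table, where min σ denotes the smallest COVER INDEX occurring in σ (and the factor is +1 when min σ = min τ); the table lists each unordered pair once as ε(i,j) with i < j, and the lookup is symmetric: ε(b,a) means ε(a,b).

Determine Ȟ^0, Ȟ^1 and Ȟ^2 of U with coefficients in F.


Ȟ^0(U;F) ≅ 0, Ȟ^1(U;F) ≅ Z/2 and Ȟ^2(U;F) ≅ Z

nerve simplices:
  V12={p1,p7,p31} V13={p7,p29,p32} V14={p16,p19,p29} V15={p16,p28,p34,p35} V16={p1,p4,p28} V23={p7,p10,p25} V24={p5,p6,p11} V25={p6,p13,p25} V26={p1,p5,p20} V34={p18,p26,p29} V35={p15,p23,p25} V36={p3,p23,p26} V45={p6,p16,p21} V46={p5,p12,p26} V56={p22,p23,p28}
  V123={p7} V126={p1} V134={p29} V145={p16} V156={p28} V235={p25} V245={p6} V246={p5} V346={p26} V356={p23}
C dims 6,15,10; δ0: rk 6, SNF 1^5·2; δ1: rk 9, SNF 1^9
degree 0: 6−6−0 = 0 → Ȟ^0 ≅ 0
degree 1: 15−9−6 = 0 plus torsion [2] → Ȟ^1 ≅ Z/2
degree 2: 10−0−9 = 1 → Ȟ^2 ≅ Z


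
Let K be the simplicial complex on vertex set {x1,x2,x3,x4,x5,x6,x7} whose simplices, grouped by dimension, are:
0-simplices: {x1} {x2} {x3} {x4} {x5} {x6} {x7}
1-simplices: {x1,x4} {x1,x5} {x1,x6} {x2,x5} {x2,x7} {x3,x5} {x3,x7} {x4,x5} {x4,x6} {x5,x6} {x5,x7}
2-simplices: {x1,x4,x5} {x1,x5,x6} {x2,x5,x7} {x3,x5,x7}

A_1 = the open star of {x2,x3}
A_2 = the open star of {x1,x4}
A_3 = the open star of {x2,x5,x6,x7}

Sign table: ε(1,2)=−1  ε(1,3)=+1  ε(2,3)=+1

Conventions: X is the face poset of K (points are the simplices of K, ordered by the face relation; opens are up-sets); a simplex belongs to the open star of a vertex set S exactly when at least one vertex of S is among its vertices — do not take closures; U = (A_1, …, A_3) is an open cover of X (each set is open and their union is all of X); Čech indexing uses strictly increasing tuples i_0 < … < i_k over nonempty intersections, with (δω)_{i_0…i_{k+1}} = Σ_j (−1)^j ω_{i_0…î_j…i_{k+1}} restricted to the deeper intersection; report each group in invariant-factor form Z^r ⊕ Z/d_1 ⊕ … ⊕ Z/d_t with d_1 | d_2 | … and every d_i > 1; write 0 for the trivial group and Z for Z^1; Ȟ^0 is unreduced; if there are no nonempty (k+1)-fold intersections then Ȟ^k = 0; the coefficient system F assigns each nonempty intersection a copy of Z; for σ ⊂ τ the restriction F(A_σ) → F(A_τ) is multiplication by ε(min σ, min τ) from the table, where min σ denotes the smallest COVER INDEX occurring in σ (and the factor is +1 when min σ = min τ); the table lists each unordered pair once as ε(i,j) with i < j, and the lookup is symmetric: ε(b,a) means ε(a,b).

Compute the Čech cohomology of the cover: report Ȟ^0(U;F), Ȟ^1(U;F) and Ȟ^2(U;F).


Ȟ^0 = Z, Ȟ^1 = 0 and Ȟ^2 = 0

nonempty intersections:
  A1={{x2},{x3},{x2,x5},{x2,x7},{x3,x5},{x3,x7},{x2,x5,x7},{x3,x5,x7}} A2={{x1},{x4},{x1,x4},{x1,x5},{x1,x6},{x4,x5},{x4,x6},{x1,x4,x5},{x1,x5,x6}} A3={{x2},{x5},{x6},{x7},{x1,x5},{x1,x6},{x2,x5},{x2,x7},{x3,x5},{x3,x7},{x4,x5},{x4,x6},{x5,x6},{x5,x7},{x1,x4,x5},{x1,x5,x6},{x2,x5,x7},{x3,x5,x7}}
  A13={{x2},{x2,x5},{x2,x7},{x3,x5},{x3,x7},{x2,x5,x7},{x3,x5,x7}} A23={{x1,x5},{x1,x6},{x4,x5},{x4,x6},{x1,x4,x5},{x1,x5,x6}}
C dims 3,2; δ0: rk 2, SNF 1^2
Ȟ^0: (3−2)−0=1 ⇒ Z
Ȟ^1: (2−0)−2=0 ⇒ 0
Ȟ^2: (0−0)−0=0 ⇒ 0


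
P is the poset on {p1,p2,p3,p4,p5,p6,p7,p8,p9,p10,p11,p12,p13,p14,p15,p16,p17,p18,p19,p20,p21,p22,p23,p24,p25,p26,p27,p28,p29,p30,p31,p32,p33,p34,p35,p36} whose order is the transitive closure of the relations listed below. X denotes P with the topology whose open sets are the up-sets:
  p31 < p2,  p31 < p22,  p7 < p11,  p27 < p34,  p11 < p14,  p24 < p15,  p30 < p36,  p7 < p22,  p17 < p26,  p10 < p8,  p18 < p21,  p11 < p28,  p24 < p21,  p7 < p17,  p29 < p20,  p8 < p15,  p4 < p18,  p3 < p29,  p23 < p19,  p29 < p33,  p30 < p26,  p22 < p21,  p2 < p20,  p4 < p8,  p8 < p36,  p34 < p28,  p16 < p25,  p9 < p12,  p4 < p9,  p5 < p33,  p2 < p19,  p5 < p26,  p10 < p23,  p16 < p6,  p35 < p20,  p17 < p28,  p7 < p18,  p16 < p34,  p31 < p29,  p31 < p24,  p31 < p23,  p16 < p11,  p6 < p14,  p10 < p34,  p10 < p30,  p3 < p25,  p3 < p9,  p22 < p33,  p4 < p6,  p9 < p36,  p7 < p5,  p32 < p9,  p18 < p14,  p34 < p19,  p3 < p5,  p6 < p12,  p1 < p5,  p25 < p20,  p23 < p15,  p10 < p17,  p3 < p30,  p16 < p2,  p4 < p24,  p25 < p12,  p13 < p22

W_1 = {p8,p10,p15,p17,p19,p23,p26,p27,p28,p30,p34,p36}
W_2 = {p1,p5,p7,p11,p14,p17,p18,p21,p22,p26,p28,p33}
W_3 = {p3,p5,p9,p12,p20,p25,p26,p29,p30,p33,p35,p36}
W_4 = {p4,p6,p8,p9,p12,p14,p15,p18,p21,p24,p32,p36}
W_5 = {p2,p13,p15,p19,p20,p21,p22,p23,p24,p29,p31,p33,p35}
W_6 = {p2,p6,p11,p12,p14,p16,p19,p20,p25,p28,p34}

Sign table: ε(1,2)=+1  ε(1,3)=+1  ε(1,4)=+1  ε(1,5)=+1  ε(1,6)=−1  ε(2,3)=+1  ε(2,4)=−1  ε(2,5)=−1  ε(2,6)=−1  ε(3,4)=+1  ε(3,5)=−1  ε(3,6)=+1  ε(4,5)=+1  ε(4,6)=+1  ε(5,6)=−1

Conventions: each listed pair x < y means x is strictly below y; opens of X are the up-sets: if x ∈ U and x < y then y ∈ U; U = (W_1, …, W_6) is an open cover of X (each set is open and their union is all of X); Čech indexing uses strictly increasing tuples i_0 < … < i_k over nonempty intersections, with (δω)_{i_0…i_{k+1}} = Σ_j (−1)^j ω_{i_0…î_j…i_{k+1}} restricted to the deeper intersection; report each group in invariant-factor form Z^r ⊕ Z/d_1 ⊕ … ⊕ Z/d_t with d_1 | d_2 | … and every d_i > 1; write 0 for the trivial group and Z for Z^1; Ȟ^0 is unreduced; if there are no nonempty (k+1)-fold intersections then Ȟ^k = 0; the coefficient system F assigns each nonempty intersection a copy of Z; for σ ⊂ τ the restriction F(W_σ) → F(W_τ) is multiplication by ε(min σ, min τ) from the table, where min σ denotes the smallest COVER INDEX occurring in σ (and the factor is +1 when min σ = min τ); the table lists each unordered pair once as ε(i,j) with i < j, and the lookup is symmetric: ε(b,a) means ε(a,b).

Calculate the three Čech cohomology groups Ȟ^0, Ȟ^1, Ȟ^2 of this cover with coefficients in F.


Ȟ^0 = 0, Ȟ^1 = Z/2, Ȟ^2 = Z

nerve of the cover:
  W12={p17,p26,p28} W13={p26,p30,p36} W14={p8,p15,p36} W15={p15,p19,p23} W16={p19,p28,p34} W23={p5,p26,p33} W24={p14,p18,p21} W25={p21,p22,p33} W26={p11,p14,p28} W34={p9,p12,p36} W35={p20,p29,p33,p35} W36={p12,p20,p25} W45={p15,p21,p24} W46={p6,p12,p14} W56={p2,p19,p20}
  W123={p26} W126={p28} W134={p36} W145={p15} W156={p19} W235={p33} W245={p21} W246={p14} W346={p12} W356={p20}
C dims 6,15,10; δ0: rk 6, SNF 1^5·2; δ1: rk 9, SNF 1^9
Ȟ^0 = (6 − 6) − 0 = 0, so Ȟ^0 ≅ 0
Ȟ^1 = (15 − 9) − 6 = 0 plus torsion [2], so Ȟ^1 ≅ Z/2
Ȟ^2 = (10 − 0) − 9 = 1, so Ȟ^2 ≅ Z


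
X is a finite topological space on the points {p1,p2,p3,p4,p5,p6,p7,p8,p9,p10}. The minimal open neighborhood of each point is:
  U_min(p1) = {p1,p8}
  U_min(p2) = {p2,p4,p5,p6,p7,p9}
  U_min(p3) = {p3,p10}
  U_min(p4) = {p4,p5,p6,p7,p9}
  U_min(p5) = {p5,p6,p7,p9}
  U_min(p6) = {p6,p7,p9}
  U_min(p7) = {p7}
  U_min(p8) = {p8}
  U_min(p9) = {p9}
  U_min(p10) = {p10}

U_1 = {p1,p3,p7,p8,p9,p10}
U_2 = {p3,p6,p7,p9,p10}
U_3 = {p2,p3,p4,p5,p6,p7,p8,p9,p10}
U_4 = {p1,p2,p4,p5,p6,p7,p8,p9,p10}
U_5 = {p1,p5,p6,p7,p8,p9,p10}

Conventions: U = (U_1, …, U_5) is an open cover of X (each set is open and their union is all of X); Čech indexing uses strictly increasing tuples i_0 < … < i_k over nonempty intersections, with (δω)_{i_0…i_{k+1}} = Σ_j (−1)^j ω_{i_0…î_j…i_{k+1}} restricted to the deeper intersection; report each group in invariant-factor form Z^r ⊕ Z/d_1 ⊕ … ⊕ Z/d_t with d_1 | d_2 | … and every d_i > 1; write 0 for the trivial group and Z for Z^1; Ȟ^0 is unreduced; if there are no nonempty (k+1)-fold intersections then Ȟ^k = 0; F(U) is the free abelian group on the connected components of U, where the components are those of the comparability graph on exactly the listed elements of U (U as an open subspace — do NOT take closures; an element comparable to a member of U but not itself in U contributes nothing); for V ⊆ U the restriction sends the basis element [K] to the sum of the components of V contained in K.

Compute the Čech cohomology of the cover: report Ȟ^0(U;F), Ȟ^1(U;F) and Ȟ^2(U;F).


cover nerve:
  U12={p3,p7,p9,p10} U13={p3,p7,p8,p9,p10} U14={p1,p7,p8,p9,p10} U15={p1,p7,p8,p9,p10} U23={p3,p6,p7,p9,p10} U24={p6,p7,p9,p10} U25={p6,p7,p9,p10} U34={p2,p4,p5,p6,p7,p8,p9,p10} U35={p5,p6,p7,p8,p9,p10} U45={p1,p5,p6,p7,p8,p9,p10}
  U123={p3,p7,p9,p10} U124={p7,p9,p10} U125={p7,p9,p10} U134={p7,p8,p9,p10} U135={p7,p8,p9,p10} U145={p1,p7,p8,p9,p10} U234={p6,p7,p9,p10} U235={p6,p7,p9,p10} U245={p6,p7,p9,p10} U345={p5,p6,p7,p8,p9,p10}
  U1234={p7,p9,p10} U1235={p7,p9,p10} U1245={p7,p9,p10} U1345={p7,p8,p9,p10} U2345={p6,p7,p9,p10}
  U12345={p7,p9,p10}
components per intersection:
  U1: {p1,p8} {p3,p10} {p7} {p9}
  U2: {p3,p10} {p6,p7,p9}
  U3: {p2,p4,p5,p6,p7,p9} {p3,p10} {p8}
  U4: {p1,p8} {p2,p4,p5,p6,p7,p9} {p10}
  U5: {p1,p8} {p5,p6,p7,p9} {p10}
  U12: {p3,p10} {p7} {p9}
  U13: {p3,p10} {p7} {p8} {p9}
  U14: {p1,p8} {p7} {p9} {p10}
  U15: {p1,p8} {p7} {p9} {p10}
  U23: {p3,p10} {p6,p7,p9}
  U24: {p6,p7,p9} {p10}
  U25: {p6,p7,p9} {p10}
  U34: {p2,p4,p5,p6,p7,p9} {p8} {p10}
  U35: {p5,p6,p7,p9} {p8} {p10}
  U45: {p1,p8} {p5,p6,p7,p9} {p10}
  U123: {p3,p10} {p7} {p9}
  U124: {p7} {p9} {p10}
  U125: {p7} {p9} {p10}
  U134: {p7} {p8} {p9} {p10}
  U135: {p7} {p8} {p9} {p10}
  U145: {p1,p8} {p7} {p9} {p10}
  U234: {p6,p7,p9} {p10}
  U235: {p6,p7,p9} {p10}
  U245: {p6,p7,p9} {p10}
  U345: {p5,p6,p7,p9} {p8} {p10}
  U1234: {p7} {p9} {p10}
  U1235: {p7} {p9} {p10}
  U1245: {p7} {p9} {p10}
  U1345: {p7} {p8} {p9} {p10}
  U2345: {p6,p7,p9} {p10}
  U12345: {p7} {p9} {p10}
C dims 15,30,30,15; δ0: rk 12, SNF 1^12; δ1: rk 18, SNF 1^18; δ2: rk 12, SNF 1^12
Ȟ^0: (15−12)−0=3 ⇒ Z^3
Ȟ^1: (30−18)−12=0 ⇒ 0
Ȟ^2: (30−12)−18=0 ⇒ 0

Ȟ^0(U;F) ≅ Z^3, Ȟ^1(U;F) ≅ 0 and Ȟ^2(U;F) ≅ 0


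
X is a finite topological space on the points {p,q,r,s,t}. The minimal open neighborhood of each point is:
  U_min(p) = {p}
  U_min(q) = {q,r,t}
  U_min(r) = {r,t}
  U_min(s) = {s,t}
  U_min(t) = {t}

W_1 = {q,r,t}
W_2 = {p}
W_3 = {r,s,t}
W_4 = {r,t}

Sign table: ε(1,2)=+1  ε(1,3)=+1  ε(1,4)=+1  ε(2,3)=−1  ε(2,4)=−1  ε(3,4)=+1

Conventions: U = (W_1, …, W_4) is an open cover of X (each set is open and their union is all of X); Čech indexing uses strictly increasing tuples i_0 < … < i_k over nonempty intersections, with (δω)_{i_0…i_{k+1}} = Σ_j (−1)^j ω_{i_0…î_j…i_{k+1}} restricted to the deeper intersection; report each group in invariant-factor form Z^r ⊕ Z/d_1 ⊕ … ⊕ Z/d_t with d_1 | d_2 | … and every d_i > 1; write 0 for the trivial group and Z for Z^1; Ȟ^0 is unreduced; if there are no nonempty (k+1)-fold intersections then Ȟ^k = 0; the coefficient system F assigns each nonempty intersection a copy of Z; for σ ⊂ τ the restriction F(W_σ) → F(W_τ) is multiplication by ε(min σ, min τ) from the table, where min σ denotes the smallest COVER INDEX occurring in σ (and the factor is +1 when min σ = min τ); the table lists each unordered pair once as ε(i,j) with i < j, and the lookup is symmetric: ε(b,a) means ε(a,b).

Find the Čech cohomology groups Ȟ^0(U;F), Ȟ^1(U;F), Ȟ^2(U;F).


Ȟ^0 ≅ Z^2, Ȟ^1 ≅ 0 and Ȟ^2 ≅ 0

nonempty overlaps:
  W13={r,t} W14={r,t} W34={r,t}
  W134={r,t}
C dims 4,3,1; δ0: rk 2, SNF 1^2; δ1: rk 1, SNF 1^1
degree 0: 4−2−0 = 2 → Ȟ^0 ≅ Z^2
degree 1: 3−1−2 = 0 → Ȟ^1 ≅ 0
degree 2: 1−0−1 = 0 → Ȟ^2 ≅ 0


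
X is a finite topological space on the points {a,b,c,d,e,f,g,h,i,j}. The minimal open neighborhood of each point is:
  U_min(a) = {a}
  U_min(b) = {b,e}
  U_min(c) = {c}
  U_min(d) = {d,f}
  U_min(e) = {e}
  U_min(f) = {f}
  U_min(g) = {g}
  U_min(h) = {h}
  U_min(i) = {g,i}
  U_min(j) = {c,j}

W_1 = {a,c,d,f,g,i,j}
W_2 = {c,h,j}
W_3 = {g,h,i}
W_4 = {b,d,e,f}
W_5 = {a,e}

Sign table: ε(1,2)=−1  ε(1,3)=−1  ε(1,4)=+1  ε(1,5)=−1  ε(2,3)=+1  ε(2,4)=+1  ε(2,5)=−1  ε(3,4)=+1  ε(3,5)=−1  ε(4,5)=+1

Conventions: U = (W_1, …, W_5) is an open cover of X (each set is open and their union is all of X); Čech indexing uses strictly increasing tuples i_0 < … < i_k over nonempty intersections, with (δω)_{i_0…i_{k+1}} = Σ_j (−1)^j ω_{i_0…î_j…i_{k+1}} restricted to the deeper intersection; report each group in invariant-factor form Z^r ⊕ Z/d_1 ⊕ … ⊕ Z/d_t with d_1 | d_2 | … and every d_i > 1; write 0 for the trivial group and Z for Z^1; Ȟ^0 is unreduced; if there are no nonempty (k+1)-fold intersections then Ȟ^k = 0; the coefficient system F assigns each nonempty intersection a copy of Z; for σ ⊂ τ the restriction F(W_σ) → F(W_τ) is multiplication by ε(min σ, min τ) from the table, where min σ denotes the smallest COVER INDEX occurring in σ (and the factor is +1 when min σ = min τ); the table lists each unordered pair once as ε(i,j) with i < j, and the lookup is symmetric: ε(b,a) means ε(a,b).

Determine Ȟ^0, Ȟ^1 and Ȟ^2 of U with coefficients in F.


Ȟ^0(U;F) ≅ 0, Ȟ^1(U;F) ≅ Z ⊕ Z/2, Ȟ^2(U;F) ≅ 0

nonempty overlaps:
  W12={c,j} W13={g,i} W14={d,f} W15={a} W23={h} W45={e}
C dims 5,6; δ0: rk 5, SNF 1^4·2
degree 0: 5−5−0 = 0 → Ȟ^0 ≅ 0
degree 1: 6−0−5 = 1 plus torsion [2] → Ȟ^1 ≅ Z ⊕ Z/2
degree 2: 0−0−0 = 0 → Ȟ^2 ≅ 0


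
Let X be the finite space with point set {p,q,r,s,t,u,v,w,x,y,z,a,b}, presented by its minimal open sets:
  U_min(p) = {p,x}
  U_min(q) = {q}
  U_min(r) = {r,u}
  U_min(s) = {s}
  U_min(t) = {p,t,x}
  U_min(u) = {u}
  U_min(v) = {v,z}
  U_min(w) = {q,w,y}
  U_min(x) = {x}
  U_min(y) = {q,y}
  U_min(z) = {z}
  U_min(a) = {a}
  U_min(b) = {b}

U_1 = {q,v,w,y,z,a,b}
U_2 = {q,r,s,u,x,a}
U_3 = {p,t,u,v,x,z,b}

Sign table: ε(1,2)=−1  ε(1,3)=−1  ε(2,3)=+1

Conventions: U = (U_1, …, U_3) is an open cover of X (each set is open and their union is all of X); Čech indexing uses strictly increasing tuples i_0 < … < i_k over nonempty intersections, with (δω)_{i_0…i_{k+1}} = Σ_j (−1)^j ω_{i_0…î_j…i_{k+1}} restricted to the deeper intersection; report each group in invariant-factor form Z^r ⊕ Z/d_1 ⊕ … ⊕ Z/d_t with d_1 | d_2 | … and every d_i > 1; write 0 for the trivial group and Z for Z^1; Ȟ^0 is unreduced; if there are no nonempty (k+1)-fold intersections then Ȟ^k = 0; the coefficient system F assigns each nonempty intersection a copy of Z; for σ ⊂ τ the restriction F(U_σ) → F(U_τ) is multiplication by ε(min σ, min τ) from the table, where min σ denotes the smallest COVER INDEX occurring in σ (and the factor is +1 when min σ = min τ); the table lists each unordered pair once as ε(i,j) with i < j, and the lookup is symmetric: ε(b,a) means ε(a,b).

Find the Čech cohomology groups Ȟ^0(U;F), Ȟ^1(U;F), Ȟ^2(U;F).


Ȟ^0 ≅ Z,  Ȟ^1 ≅ Z,  Ȟ^2 ≅ 0

intersection data:
  U12={q,a} U13={v,z,b} U23={u,x}
C dims 3,3; δ0: rk 2, SNF 1^2
Ȟ^0 = (3 − 2) − 0 = 1, so Ȟ^0 ≅ Z
Ȟ^1 = (3 − 0) − 2 = 1, so Ȟ^1 ≅ Z
Ȟ^2 = (0 − 0) − 0 = 0, so Ȟ^2 ≅ 0


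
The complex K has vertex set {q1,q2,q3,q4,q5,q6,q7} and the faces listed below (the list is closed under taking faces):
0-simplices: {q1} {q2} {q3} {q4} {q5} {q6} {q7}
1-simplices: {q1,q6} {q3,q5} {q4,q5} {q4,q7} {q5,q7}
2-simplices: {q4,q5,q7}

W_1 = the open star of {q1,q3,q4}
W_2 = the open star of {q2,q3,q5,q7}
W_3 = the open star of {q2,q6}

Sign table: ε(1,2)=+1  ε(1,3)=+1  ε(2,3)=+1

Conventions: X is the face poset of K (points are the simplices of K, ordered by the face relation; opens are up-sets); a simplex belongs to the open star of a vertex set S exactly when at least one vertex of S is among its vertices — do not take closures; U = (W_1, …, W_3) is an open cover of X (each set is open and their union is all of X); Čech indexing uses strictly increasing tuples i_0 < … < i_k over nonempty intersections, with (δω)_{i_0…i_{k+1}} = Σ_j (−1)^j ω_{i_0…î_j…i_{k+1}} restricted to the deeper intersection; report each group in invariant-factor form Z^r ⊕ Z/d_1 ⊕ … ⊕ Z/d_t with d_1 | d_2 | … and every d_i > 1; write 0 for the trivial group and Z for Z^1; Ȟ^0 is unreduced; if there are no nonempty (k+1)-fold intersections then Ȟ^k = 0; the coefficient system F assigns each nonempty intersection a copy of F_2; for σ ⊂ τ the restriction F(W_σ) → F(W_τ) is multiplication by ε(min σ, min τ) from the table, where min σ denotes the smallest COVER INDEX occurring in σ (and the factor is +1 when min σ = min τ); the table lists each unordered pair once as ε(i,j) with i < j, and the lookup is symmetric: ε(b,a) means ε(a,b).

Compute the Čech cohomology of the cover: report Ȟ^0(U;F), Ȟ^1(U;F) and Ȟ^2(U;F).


Ȟ^0(U;F) ≅ Z/2, Ȟ^1(U;F) ≅ Z/2, Ȟ^2(U;F) ≅ 0

cover nerve:
  W1={{q1},{q3},{q4},{q1,q6},{q3,q5},{q4,q5},{q4,q7},{q4,q5,q7}} W2={{q2},{q3},{q5},{q7},{q3,q5},{q4,q5},{q4,q7},{q5,q7},{q4,q5,q7}} W3={{q2},{q6},{q1,q6}}
  W12={{q3},{q3,q5},{q4,q5},{q4,q7},{q4,q5,q7}} W13={{q1,q6}} W23={{q2}}
C dims 3,3; δ0: rk_F2 2
Ȟ^0: (3−2)−0=1 ⇒ Z/2
Ȟ^1: (3−0)−2=1 ⇒ Z/2
Ȟ^2: (0−0)−0=0 ⇒ 0


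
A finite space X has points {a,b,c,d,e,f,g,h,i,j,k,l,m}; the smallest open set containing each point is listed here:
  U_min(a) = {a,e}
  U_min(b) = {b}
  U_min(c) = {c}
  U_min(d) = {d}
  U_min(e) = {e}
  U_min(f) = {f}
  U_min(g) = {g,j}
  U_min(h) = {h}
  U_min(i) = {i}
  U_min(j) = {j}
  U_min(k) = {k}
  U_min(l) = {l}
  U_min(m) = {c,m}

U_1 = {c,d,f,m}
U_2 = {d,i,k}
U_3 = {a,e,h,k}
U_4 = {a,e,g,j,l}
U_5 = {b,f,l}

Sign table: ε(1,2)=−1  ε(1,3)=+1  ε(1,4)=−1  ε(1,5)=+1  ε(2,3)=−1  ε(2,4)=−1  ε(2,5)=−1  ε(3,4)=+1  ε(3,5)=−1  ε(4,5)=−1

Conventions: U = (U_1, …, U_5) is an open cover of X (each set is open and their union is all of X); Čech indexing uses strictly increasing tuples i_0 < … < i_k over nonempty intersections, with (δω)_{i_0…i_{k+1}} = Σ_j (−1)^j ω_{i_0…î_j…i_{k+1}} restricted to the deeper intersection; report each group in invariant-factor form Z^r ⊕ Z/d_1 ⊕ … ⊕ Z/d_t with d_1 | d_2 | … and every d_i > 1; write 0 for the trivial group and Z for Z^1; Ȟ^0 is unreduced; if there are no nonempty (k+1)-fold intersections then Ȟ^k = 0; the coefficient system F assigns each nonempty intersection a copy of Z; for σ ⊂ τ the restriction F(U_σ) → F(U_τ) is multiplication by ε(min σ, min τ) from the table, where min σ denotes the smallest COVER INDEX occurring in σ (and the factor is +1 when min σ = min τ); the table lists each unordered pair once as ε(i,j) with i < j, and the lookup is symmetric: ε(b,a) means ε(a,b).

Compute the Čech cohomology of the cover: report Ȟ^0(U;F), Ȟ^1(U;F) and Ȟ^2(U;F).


Ȟ^0 ≅ 0, Ȟ^1 ≅ Z/2 and Ȟ^2 ≅ 0

nerve of the cover:
  U12={d} U15={f} U23={k} U34={a,e} U45={l}
C dims 5,5; δ0: rk 5, SNF 1^4·2
Ȟ^0 = (5 − 5) − 0 = 0, so Ȟ^0 ≅ 0
Ȟ^1 = (5 − 0) − 5 = 0 plus torsion [2], so Ȟ^1 ≅ Z/2
Ȟ^2 = (0 − 0) − 0 = 0, so Ȟ^2 ≅ 0


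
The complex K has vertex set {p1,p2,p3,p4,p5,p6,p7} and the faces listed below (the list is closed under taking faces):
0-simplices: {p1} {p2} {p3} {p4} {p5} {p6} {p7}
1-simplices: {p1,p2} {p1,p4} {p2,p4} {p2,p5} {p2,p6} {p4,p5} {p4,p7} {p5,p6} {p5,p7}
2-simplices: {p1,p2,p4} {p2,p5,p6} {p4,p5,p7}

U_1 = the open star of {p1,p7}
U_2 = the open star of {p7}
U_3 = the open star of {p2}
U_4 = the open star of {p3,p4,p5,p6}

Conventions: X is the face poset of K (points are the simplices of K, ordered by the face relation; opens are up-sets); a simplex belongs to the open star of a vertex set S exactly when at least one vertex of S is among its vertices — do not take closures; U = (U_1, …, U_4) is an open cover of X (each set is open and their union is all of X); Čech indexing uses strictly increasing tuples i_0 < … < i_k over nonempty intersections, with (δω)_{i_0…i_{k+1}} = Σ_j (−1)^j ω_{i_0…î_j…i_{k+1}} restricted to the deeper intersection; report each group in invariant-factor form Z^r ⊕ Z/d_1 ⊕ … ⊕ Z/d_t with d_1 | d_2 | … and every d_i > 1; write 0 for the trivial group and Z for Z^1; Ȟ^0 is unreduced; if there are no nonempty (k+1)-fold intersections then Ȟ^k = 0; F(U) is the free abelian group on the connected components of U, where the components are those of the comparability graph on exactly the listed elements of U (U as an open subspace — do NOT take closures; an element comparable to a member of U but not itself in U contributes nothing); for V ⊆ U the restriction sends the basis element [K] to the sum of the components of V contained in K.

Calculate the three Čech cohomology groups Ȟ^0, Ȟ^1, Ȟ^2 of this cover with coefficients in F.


intersection data:
  U1={{p1},{p7},{p1,p2},{p1,p4},{p4,p7},{p5,p7},{p1,p2,p4},{p4,p5,p7}} U2={{p7},{p4,p7},{p5,p7},{p4,p5,p7}} U3={{p2},{p1,p2},{p2,p4},{p2,p5},{p2,p6},{p1,p2,p4},{p2,p5,p6}} U4={{p3},{p4},{p5},{p6},{p1,p4},{p2,p4},{p2,p5},{p2,p6},{p4,p5},{p4,p7},{p5,p6},{p5,p7},{p1,p2,p4},{p2,p5,p6},{p4,p5,p7}}
  U12={{p7},{p4,p7},{p5,p7},{p4,p5,p7}} U13={{p1,p2},{p1,p2,p4}} U14={{p1,p4},{p4,p7},{p5,p7},{p1,p2,p4},{p4,p5,p7}} U24={{p4,p7},{p5,p7},{p4,p5,p7}} U34={{p2,p4},{p2,p5},{p2,p6},{p1,p2,p4},{p2,p5,p6}}
  U124={{p4,p7},{p5,p7},{p4,p5,p7}} U134={{p1,p2,p4}}
components per intersection:
  U1: {{p1},{p1,p2},{p1,p4},{p1,p2,p4}} {{p7},{p4,p7},{p5,p7},{p4,p5,p7}}
  U2: {{p7},{p4,p7},{p5,p7},{p4,p5,p7}}
  U3: {{p2},{p1,p2},{p2,p4},{p2,p5},{p2,p6},{p1,p2,p4},{p2,p5,p6}}
  U4: {{p3}} {{p4},{p5},{p6},{p1,p4},{p2,p4},{p2,p5},{p2,p6},{p4,p5},{p4,p7},{p5,p6},{p5,p7},{p1,p2,p4},{p2,p5,p6},{p4,p5,p7}}
  U12: {{p7},{p4,p7},{p5,p7},{p4,p5,p7}}
  U13: {{p1,p2},{p1,p2,p4}}
  U14: {{p1,p4},{p1,p2,p4}} {{p4,p7},{p5,p7},{p4,p5,p7}}
  U24: {{p4,p7},{p5,p7},{p4,p5,p7}}
  U34: {{p2,p4},{p1,p2,p4}} {{p2,p5},{p2,p6},{p2,p5,p6}}
  U124: {{p4,p7},{p5,p7},{p4,p5,p7}}
  U134: {{p1,p2,p4}}
C dims 6,7,2; δ0: rk 4, SNF 1^4; δ1: rk 2, SNF 1^2
Ȟ^0 = (6 − 4) − 0 = 2, so Ȟ^0 ≅ Z^2
Ȟ^1 = (7 − 2) − 4 = 1, so Ȟ^1 ≅ Z
Ȟ^2 = (2 − 0) − 2 = 0, so Ȟ^2 ≅ 0

Ȟ^0 = Z^2; Ȟ^1 = Z; Ȟ^2 = 0


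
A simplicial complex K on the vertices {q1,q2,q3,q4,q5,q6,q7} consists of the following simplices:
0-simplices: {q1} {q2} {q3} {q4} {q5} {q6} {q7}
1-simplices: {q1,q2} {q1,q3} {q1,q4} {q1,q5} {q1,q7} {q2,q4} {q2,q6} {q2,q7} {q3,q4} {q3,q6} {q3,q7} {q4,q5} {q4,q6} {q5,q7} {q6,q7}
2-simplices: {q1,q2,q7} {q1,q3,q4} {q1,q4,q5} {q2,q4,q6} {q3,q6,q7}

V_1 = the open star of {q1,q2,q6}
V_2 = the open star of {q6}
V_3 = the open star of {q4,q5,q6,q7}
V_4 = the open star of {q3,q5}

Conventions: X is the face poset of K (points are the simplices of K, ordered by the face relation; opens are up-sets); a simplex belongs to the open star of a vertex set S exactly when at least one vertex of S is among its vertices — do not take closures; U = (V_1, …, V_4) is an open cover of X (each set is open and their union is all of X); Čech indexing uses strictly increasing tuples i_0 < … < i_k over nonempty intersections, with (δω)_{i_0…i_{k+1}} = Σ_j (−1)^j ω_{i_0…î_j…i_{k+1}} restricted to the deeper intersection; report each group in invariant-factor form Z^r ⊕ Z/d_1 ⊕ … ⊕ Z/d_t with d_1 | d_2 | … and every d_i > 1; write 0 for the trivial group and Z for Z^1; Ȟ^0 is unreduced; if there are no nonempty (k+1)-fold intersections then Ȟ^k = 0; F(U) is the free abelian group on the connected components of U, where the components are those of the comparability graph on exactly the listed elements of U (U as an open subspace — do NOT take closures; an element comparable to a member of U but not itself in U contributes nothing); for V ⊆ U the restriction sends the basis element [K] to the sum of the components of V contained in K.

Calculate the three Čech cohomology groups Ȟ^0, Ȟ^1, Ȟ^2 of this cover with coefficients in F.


nonempty intersections:
  V1={{q1},{q2},{q6},{q1,q2},{q1,q3},{q1,q4},{q1,q5},{q1,q7},{q2,q4},{q2,q6},{q2,q7},{q3,q6},{q4,q6},{q6,q7},{q1,q2,q7},{q1,q3,q4},{q1,q4,q5},{q2,q4,q6},{q3,q6,q7}} V2={{q6},{q2,q6},{q3,q6},{q4,q6},{q6,q7},{q2,q4,q6},{q3,q6,q7}} V3={{q4},{q5},{q6},{q7},{q1,q4},{q1,q5},{q1,q7},{q2,q4},{q2,q6},{q2,q7},{q3,q4},{q3,q6},{q3,q7},{q4,q5},{q4,q6},{q5,q7},{q6,q7},{q1,q2,q7},{q1,q3,q4},{q1,q4,q5},{q2,q4,q6},{q3,q6,q7}} V4={{q3},{q5},{q1,q3},{q1,q5},{q3,q4},{q3,q6},{q3,q7},{q4,q5},{q5,q7},{q1,q3,q4},{q1,q4,q5},{q3,q6,q7}}
  V12={{q6},{q2,q6},{q3,q6},{q4,q6},{q6,q7},{q2,q4,q6},{q3,q6,q7}} V13={{q6},{q1,q4},{q1,q5},{q1,q7},{q2,q4},{q2,q6},{q2,q7},{q3,q6},{q4,q6},{q6,q7},{q1,q2,q7},{q1,q3,q4},{q1,q4,q5},{q2,q4,q6},{q3,q6,q7}} V14={{q1,q3},{q1,q5},{q3,q6},{q1,q3,q4},{q1,q4,q5},{q3,q6,q7}} V23={{q6},{q2,q6},{q3,q6},{q4,q6},{q6,q7},{q2,q4,q6},{q3,q6,q7}} V24={{q3,q6},{q3,q6,q7}} V34={{q5},{q1,q5},{q3,q4},{q3,q6},{q3,q7},{q4,q5},{q5,q7},{q1,q3,q4},{q1,q4,q5},{q3,q6,q7}}
  V123={{q6},{q2,q6},{q3,q6},{q4,q6},{q6,q7},{q2,q4,q6},{q3,q6,q7}} V124={{q3,q6},{q3,q6,q7}} V134={{q1,q5},{q3,q6},{q1,q3,q4},{q1,q4,q5},{q3,q6,q7}} V234={{q3,q6},{q3,q6,q7}}
  V1234={{q3,q6},{q3,q6,q7}}
components per intersection:
  V1: {{q1},{q2},{q6},{q1,q2},{q1,q3},{q1,q4},{q1,q5},{q1,q7},{q2,q4},{q2,q6},{q2,q7},{q3,q6},{q4,q6},{q6,q7},{q1,q2,q7},{q1,q3,q4},{q1,q4,q5},{q2,q4,q6},{q3,q6,q7}}
  V2: {{q6},{q2,q6},{q3,q6},{q4,q6},{q6,q7},{q2,q4,q6},{q3,q6,q7}}
  V3: {{q4},{q5},{q6},{q7},{q1,q4},{q1,q5},{q1,q7},{q2,q4},{q2,q6},{q2,q7},{q3,q4},{q3,q6},{q3,q7},{q4,q5},{q4,q6},{q5,q7},{q6,q7},{q1,q2,q7},{q1,q3,q4},{q1,q4,q5},{q2,q4,q6},{q3,q6,q7}}
  V4: {{q3},{q1,q3},{q3,q4},{q3,q6},{q3,q7},{q1,q3,q4},{q3,q6,q7}} {{q5},{q1,q5},{q4,q5},{q5,q7},{q1,q4,q5}}
  V12: {{q6},{q2,q6},{q3,q6},{q4,q6},{q6,q7},{q2,q4,q6},{q3,q6,q7}}
  V13: {{q6},{q2,q4},{q2,q6},{q3,q6},{q4,q6},{q6,q7},{q2,q4,q6},{q3,q6,q7}} {{q1,q4},{q1,q5},{q1,q3,q4},{q1,q4,q5}} {{q1,q7},{q2,q7},{q1,q2,q7}}
  V14: {{q1,q3},{q1,q3,q4}} {{q1,q5},{q1,q4,q5}} {{q3,q6},{q3,q6,q7}}
  V23: {{q6},{q2,q6},{q3,q6},{q4,q6},{q6,q7},{q2,q4,q6},{q3,q6,q7}}
  V24: {{q3,q6},{q3,q6,q7}}
  V34: {{q5},{q1,q5},{q4,q5},{q5,q7},{q1,q4,q5}} {{q3,q4},{q1,q3,q4}} {{q3,q6},{q3,q7},{q3,q6,q7}}
  V123: {{q6},{q2,q6},{q3,q6},{q4,q6},{q6,q7},{q2,q4,q6},{q3,q6,q7}}
  V124: {{q3,q6},{q3,q6,q7}}
  V134: {{q1,q5},{q1,q4,q5}} {{q3,q6},{q3,q6,q7}} {{q1,q3,q4}}
  V234: {{q3,q6},{q3,q6,q7}}
  V1234: {{q3,q6},{q3,q6,q7}}
C dims 5,12,6,1; δ0: rk 4, SNF 1^4; δ1: rk 5, SNF 1^5; δ2: rk 1, SNF 1^1
Ȟ^0: (5−4)−0=1 ⇒ Z
Ȟ^1: (12−5)−4=3 ⇒ Z^3
Ȟ^2: (6−1)−5=0 ⇒ 0

Ȟ^0 ≅ Z; Ȟ^1 ≅ Z^3; Ȟ^2 ≅ 0


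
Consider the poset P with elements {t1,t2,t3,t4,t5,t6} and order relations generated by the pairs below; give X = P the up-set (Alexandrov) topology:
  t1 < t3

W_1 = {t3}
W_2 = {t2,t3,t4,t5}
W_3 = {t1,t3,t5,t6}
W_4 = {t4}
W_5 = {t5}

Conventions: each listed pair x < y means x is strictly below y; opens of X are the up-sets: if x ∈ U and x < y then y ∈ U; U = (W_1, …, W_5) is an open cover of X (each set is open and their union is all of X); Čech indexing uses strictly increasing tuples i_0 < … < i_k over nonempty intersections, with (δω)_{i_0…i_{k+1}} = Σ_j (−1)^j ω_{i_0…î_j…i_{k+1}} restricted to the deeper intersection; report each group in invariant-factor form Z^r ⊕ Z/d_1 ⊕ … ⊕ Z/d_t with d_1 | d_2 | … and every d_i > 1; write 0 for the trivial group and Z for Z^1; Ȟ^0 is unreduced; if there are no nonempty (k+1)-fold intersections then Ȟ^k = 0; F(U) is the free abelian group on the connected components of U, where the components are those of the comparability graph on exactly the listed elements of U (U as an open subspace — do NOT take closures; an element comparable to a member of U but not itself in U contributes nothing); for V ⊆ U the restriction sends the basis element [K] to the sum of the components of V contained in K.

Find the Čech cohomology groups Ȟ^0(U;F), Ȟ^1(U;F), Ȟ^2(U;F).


nonempty intersections:
  W12={t3} W13={t3} W23={t3,t5} W24={t4} W25={t5} W35={t5}
  W123={t3} W235={t5}
components per intersection:
  W1: {t3}
  W2: {t2} {t3} {t4} {t5}
  W3: {t1,t3} {t5} {t6}
  W4: {t4}
  W5: {t5}
  W12: {t3}
  W13: {t3}
  W23: {t3} {t5}
  W24: {t4}
  W25: {t5}
  W35: {t5}
  W123: {t3}
  W235: {t5}
C dims 10,7,2; δ0: rk 5, SNF 1^5; δ1: rk 2, SNF 1^2
Ȟ^0: (10−5)−0=5 ⇒ Z^5
Ȟ^1: (7−2)−5=0 ⇒ 0
Ȟ^2: (2−0)−2=0 ⇒ 0

Ȟ^0 ≅ Z^5,  Ȟ^1 ≅ 0,  Ȟ^2 ≅ 0


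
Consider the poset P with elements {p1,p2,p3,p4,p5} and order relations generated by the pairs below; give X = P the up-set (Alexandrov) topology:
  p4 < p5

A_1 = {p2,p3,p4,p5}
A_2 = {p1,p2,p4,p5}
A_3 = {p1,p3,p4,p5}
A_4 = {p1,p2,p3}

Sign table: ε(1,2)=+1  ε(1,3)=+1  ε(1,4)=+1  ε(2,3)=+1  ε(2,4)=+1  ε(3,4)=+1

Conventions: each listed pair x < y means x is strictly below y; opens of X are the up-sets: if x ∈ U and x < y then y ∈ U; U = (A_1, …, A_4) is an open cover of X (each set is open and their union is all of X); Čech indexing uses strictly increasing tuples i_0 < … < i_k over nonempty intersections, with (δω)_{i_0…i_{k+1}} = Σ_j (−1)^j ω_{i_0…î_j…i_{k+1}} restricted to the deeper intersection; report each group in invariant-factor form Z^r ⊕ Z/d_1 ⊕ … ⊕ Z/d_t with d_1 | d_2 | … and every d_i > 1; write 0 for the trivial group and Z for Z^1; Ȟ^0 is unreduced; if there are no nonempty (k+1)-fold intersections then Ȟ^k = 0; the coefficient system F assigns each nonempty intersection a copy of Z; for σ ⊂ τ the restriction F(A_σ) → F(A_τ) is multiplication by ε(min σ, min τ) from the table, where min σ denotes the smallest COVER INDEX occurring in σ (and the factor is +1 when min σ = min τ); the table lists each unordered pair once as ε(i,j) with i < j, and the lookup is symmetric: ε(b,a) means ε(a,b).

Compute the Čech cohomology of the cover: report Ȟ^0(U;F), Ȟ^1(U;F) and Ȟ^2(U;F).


nerve simplices:
  A12={p2,p4,p5} A13={p3,p4,p5} A14={p2,p3} A23={p1,p4,p5} A24={p1,p2} A34={p1,p3}
  A123={p4,p5} A124={p2} A134={p3} A234={p1}
C dims 4,6,4; δ0: rk 3, SNF 1^3; δ1: rk 3, SNF 1^3
degree 0: 4−3−0 = 1 → Ȟ^0 ≅ Z
degree 1: 6−3−3 = 0 → Ȟ^1 ≅ 0
degree 2: 4−0−3 = 1 → Ȟ^2 ≅ Z

Ȟ^0(U;F) ≅ Z,  Ȟ^1(U;F) ≅ 0,  Ȟ^2(U;F) ≅ Z


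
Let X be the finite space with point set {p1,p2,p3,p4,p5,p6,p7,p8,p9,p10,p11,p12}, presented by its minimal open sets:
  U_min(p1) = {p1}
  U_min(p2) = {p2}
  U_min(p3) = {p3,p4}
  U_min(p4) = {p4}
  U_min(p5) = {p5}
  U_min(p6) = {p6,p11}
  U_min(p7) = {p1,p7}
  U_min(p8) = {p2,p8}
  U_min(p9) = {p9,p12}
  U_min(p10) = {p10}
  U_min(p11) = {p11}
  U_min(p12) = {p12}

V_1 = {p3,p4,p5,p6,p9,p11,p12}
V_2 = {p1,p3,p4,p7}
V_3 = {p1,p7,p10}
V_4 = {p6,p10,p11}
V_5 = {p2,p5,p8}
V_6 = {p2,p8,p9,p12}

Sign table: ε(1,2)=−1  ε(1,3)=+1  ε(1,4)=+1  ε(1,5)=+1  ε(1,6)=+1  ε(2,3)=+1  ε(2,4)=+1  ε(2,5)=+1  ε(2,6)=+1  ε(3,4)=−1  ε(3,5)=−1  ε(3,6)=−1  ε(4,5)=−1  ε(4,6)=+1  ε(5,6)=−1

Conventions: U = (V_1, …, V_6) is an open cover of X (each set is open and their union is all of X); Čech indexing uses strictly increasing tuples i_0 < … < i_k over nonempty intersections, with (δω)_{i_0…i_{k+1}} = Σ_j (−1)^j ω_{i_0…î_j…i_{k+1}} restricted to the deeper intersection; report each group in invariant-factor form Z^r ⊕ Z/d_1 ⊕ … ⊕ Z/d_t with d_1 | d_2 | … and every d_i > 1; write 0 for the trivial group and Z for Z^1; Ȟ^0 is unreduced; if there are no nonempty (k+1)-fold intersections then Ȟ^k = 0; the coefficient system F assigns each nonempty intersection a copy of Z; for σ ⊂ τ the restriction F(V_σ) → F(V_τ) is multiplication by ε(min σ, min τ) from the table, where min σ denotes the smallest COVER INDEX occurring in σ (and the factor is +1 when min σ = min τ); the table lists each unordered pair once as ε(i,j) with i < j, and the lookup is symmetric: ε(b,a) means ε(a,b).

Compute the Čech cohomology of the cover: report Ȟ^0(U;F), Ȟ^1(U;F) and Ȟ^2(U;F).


Ȟ^0 ≅ 0, Ȟ^1 ≅ Z ⊕ Z/2, Ȟ^2 ≅ 0

intersection data:
  V12={p3,p4} V14={p6,p11} V15={p5} V16={p9,p12} V23={p1,p7} V34={p10} V56={p2,p8}
C dims 6,7; δ0: rk 6, SNF 1^5·2
Ȟ^0 = (6 − 6) − 0 = 0, so Ȟ^0 ≅ 0
Ȟ^1 = (7 − 0) − 6 = 1 plus torsion [2], so Ȟ^1 ≅ Z ⊕ Z/2
Ȟ^2 = (0 − 0) − 0 = 0, so Ȟ^2 ≅ 0


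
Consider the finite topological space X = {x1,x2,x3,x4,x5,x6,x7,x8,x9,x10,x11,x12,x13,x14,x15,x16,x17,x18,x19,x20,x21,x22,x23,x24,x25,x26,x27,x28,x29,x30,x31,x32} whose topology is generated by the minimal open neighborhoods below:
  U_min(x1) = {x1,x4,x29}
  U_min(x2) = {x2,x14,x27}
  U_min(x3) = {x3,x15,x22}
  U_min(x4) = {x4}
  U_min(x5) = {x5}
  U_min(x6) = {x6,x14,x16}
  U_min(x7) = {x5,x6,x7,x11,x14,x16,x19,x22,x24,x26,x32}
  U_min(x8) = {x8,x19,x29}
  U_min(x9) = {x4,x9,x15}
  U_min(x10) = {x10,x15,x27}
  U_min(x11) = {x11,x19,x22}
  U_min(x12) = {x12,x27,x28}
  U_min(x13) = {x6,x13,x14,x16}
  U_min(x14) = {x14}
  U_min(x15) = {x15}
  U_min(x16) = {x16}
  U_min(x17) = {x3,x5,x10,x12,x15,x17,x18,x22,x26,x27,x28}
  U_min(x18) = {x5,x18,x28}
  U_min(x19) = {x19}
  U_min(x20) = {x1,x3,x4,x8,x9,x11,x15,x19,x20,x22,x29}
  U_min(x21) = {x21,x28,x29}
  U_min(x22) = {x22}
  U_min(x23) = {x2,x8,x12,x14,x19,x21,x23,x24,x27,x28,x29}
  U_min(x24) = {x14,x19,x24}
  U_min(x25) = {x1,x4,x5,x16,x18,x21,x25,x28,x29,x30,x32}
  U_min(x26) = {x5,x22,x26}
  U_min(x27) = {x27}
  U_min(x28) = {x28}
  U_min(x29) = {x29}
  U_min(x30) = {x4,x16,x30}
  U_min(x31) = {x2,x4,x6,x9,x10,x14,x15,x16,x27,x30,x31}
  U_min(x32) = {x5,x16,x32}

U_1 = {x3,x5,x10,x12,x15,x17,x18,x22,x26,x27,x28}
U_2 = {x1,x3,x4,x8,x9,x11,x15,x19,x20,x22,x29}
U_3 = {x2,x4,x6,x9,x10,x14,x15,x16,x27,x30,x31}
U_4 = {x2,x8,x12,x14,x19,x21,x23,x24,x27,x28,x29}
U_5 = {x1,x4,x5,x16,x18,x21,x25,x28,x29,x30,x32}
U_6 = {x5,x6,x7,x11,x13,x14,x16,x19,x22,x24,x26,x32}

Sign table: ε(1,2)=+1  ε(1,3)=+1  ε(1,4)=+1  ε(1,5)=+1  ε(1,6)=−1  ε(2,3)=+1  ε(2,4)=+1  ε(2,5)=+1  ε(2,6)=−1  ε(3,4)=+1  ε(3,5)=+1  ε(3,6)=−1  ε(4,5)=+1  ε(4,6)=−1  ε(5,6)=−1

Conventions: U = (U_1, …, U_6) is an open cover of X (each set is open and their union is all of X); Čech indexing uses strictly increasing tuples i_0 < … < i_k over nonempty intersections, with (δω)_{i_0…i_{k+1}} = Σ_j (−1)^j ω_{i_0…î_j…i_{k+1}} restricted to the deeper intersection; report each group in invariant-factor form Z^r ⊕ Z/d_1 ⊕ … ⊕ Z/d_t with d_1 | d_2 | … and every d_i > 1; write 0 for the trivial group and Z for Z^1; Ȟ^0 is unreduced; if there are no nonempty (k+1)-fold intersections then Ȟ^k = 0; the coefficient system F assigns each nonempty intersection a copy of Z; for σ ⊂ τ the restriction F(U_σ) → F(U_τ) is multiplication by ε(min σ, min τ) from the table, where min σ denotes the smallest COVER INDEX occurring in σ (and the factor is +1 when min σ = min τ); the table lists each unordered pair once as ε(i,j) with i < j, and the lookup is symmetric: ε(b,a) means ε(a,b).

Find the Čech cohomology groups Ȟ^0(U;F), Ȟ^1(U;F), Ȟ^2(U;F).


Ȟ^0 = Z, Ȟ^1 = 0, Ȟ^2 = Z/2

nonempty intersections:
  U12={x3,x15,x22} U13={x10,x15,x27} U14={x12,x27,x28} U15={x5,x18,x28} U16={x5,x22,x26} U23={x4,x9,x15} U24={x8,x19,x29} U25={x1,x4,x29} U26={x11,x19,x22} U34={x2,x14,x27} U35={x4,x16,x30} U36={x6,x14,x16} U45={x21,x28,x29} U46={x14,x19,x24} U56={x5,x16,x32}
  U123={x15} U126={x22} U134={x27} U145={x28} U156={x5} U235={x4} U245={x29} U246={x19} U346={x14} U356={x16}
C dims 6,15,10; δ0: rk 5, SNF 1^5; δ1: rk 10, SNF 1^9·2
Ȟ^0: (6−5)−0=1 ⇒ Z
Ȟ^1: (15−10)−5=0 ⇒ 0
Ȟ^2: (10−0)−10=0 plus torsion [2] ⇒ Z/2
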